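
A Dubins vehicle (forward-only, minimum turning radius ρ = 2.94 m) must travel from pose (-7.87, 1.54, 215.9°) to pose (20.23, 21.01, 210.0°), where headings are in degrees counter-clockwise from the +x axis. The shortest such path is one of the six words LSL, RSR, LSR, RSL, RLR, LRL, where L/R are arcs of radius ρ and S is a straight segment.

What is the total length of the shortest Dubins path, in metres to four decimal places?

Let ψ = atan2(Δy, Δx) = atan2(19.47, 28.10) = 34.7174° be the start→goal bearing.
Normalize: d = |goal − start| / ρ = 34.186121/2.94 = 11.627932, α = (θ_start − ψ) mod 360° = 181.1826° = 3.162233 rad, β = (θ_goal − ψ) mod 360° = 175.2826° = 3.059258 rad.
Common terms: sin α = -0.020639, cos α = -0.999787, sin β = 0.082241, cos β = -0.996612, cos(α−β) = 0.994703, d² = 135.208813. Work in radians in the unit-radius frame; every candidate has L = ρ·(t + p + q).
LSL: p² = 2 + d² − 2cos(α−β) + 2d(sin α − sin β) = 132.826845; p = √p² = 11.525053; φ = atan2(cos β − cos α, d + sin α − sin β) = 0.000275 rad; t = (φ − α) mod 2π = 3.121228 rad, q = (β − φ) mod 2π = 3.058983 rad → L = 2.94·(3.121228 + 11.525053 + 3.058983) = 2.94·17.705264 = 52.053476 m
RSR: p² = 2 + d² − 2cos(α−β) + 2d(sin β − sin α) = 137.611970; p = √p² = 11.730813; φ = atan2(cos α − cos β, d − sin α + sin β) = -0.000271 rad; t = (α − φ) mod 2π = 3.162503 rad, q = (φ − β) mod 2π = 3.223656 rad → L = 2.94·(3.162503 + 11.730813 + 3.223656) = 2.94·18.116973 = 53.263899 m
LSR: p² = d² − 2 + 2cos(α−β) + 2d(sin α + sin β) = 136.630846; p = √p² = 11.688920; φ = atan2(−cos α − cos β, d + sin α + sin β) − atan2(−2, p) = 0.338614 rad; t = (φ − α) mod 2π = 3.459567 rad, q = (φ − β) mod 2π = 3.562541 rad → L = 2.94·(3.459567 + 11.688920 + 3.562541) = 2.94·18.711028 = 55.010423 m
RSL: p² = d² − 2 + 2cos(α−β) − 2d(sin α + sin β) = 133.765592; p = √p² = 11.565708; φ = atan2(cos α + cos β, d − sin α − sin β) − atan2(2, p) = -0.342152 rad; t = (α − φ) mod 2π = 3.504385 rad, q = (β − φ) mod 2π = 3.401410 rad → L = 2.94·(3.504385 + 11.565708 + 3.401410) = 2.94·18.471502 = 54.306217 m
RLR: c = (6 − d² + 2cos(α−β) + 2d(sin α − sin β))/8 = -16.201496, |c| > 1 → infeasible
LRL: c = (6 − d² + 2cos(α−β) − 2d(sin α − sin β))/8 = -15.603356, |c| > 1 → infeasible
Shortest: LSL with L = 52.053476 m ≈ 52.0535 m

52.0535 m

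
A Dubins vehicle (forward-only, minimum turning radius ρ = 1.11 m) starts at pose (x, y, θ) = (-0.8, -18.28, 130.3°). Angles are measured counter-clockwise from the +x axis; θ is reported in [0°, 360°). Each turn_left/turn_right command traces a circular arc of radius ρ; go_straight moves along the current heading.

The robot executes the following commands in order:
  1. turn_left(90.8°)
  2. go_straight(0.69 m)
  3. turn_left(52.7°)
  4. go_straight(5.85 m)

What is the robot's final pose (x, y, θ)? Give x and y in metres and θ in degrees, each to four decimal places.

set_pose: (x, y, θ) = (-0.8000, -18.2800, 130.3000°), ρ = 1.11
turn_left(90.8°): centre at ρ to the left, rotate +90.8° → (-2.3762, -18.1615, 221.1000°)
go_straight(0.69): x += 0.69·cos θ, y += 0.69·sin θ → (-2.8962, -18.6151, 221.1000°)
turn_left(52.7°): centre at ρ to the left, rotate +52.7° → (-3.2741, -19.5251, 273.8000°)
go_straight(5.85): x += 5.85·cos θ, y += 5.85·sin θ → (-2.8864, -25.3622, 273.8000°)

(-2.8864, -25.3622, 273.8000°)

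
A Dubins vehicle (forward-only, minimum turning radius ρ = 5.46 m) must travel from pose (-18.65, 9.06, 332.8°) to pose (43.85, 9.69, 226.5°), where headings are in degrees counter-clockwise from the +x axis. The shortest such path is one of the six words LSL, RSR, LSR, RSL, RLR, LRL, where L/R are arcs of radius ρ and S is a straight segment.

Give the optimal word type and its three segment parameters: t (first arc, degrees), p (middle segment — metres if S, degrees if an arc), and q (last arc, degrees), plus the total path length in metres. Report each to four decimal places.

Let ψ = atan2(Δy, Δx) = atan2(0.63, 62.50) = 0.5775° be the start→goal bearing.
Normalize: d = |goal − start| / ρ = 62.503175/5.46 = 11.447468, α = (θ_start − ψ) mod 360° = 332.2225° = 5.798376 rad, β = (θ_goal − ψ) mod 360° = 225.9225° = 3.943091 rad.
Common terms: sin α = -0.466040, cos α = 0.884764, sin β = -0.718399, cos β = -0.695631, cos(α−β) = -0.280667, d² = 131.044523. Work in radians in the unit-radius frame; every candidate has L = ρ·(t + p + q).
LSL: p² = 2 + d² − 2cos(α−β) + 2d(sin α − sin β) = 139.383615; p = √p² = 11.806084; φ = atan2(cos β − cos α, d + sin α − sin β) = -0.134266 rad; t = (φ − α) mod 2π = 0.350543 rad, q = (β − φ) mod 2π = 4.077357 rad → L = 5.46·(0.350543 + 11.806084 + 4.077357) = 5.46·16.233984 = 88.637553 m
RSR: p² = 2 + d² − 2cos(α−β) + 2d(sin β − sin α) = 127.828097; p = √p² = 11.306109; φ = atan2(cos α − cos β, d − sin α + sin β) = 0.140242 rad; t = (α − φ) mod 2π = 5.658134 rad, q = (φ − β) mod 2π = 2.480336 rad → L = 5.46·(5.658134 + 11.306109 + 2.480336) = 5.46·19.444579 = 106.167402 m
LSR: p² = d² − 2 + 2cos(α−β) + 2d(sin α + sin β) = 101.365538; p = √p² = 10.068045; φ = atan2(−cos α − cos β, d + sin α + sin β) − atan2(−2, p) = 0.177669 rad; t = (φ − α) mod 2π = 0.662478 rad, q = (φ − β) mod 2π = 2.517763 rad → L = 5.46·(0.662478 + 10.068045 + 2.517763) = 5.46·13.248287 = 72.335646 m
RSL: p² = d² − 2 + 2cos(α−β) − 2d(sin α + sin β) = 155.600841; p = √p² = 12.474007; φ = atan2(cos α + cos β, d − sin α − sin β) − atan2(2, p) = -0.144009 rad; t = (α − φ) mod 2π = 5.942385 rad, q = (β − φ) mod 2π = 4.087100 rad → L = 5.46·(5.942385 + 12.474007 + 4.087100) = 5.46·22.503491 = 122.869063 m
RLR: c = (6 − d² + 2cos(α−β) + 2d(sin α − sin β))/8 = -14.978512, |c| > 1 → infeasible
LRL: c = (6 − d² + 2cos(α−β) − 2d(sin α − sin β))/8 = -16.422952, |c| > 1 → infeasible
Shortest: LSR with L = 72.335646 m ≈ 72.3356 m
Convert LSR to answer units (arcs ×180/π): t = 0.662478·180/π = 37.9572°, p = ρ·p = 5.46·10.068045 = 54.9715 m, q = 2.517763·180/π = 144.2572°, L = 72.3356 m.

LSR: t = 37.9572°, p = 54.9715 m, q = 144.2572°, L = 72.3356 m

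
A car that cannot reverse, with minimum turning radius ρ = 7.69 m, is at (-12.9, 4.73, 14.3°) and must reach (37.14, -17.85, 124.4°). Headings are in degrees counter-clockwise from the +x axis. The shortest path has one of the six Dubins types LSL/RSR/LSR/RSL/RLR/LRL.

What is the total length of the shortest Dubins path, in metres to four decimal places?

Let ψ = atan2(Δy, Δx) = atan2(-22.58, 50.04) = -24.2868° be the start→goal bearing.
Normalize: d = |goal − start| / ρ = 54.898616/7.69 = 7.138962, α = (θ_start − ψ) mod 360° = 38.5868° = 0.673466 rad, β = (θ_goal − ψ) mod 360° = 148.6868° = 2.595073 rad.
Common terms: sin α = 0.623699, cos α = 0.781665, sin β = 0.519717, cos β = -0.854339, cos(α−β) = -0.343660, d² = 50.964774. Work in radians in the unit-radius frame; every candidate has L = ρ·(t + p + q).
LSL: p² = 2 + d² − 2cos(α−β) + 2d(sin α − sin β) = 55.136744; p = √p² = 7.425412; φ = atan2(cos β − cos α, d + sin α − sin β) = -0.222148 rad; t = (φ − α) mod 2π = 5.387572 rad, q = (β − φ) mod 2π = 2.817221 rad → L = 7.69·(5.387572 + 7.425412 + 2.817221) = 7.69·15.630205 = 120.196276 m
RSR: p² = 2 + d² − 2cos(α−β) + 2d(sin β − sin α) = 52.167443; p = √p² = 7.222703; φ = atan2(cos α − cos β, d − sin α + sin β) = 0.228491 rad; t = (α − φ) mod 2π = 0.444974 rad, q = (φ − β) mod 2π = 3.916603 rad → L = 7.69·(0.444974 + 7.222703 + 3.916603) = 7.69·11.584281 = 89.083122 m
LSR: p² = d² − 2 + 2cos(α−β) + 2d(sin α + sin β) = 64.603055; p = √p² = 8.037603; φ = atan2(−cos α − cos β, d + sin α + sin β) − atan2(−2, p) = 0.252652 rad; t = (φ − α) mod 2π = 5.862371 rad, q = (φ − β) mod 2π = 3.940764 rad → L = 7.69·(5.862371 + 8.037603 + 3.940764) = 7.69·17.840738 = 137.195272 m
RSL: p² = d² − 2 + 2cos(α−β) − 2d(sin α + sin β) = 31.951856; p = √p² = 5.652597; φ = atan2(cos α + cos β, d − sin α − sin β) − atan2(2, p) = -0.352194 rad; t = (α − φ) mod 2π = 1.025660 rad, q = (β − φ) mod 2π = 2.947268 rad → L = 7.69·(1.025660 + 5.652597 + 2.947268) = 7.69·9.625525 = 74.020288 m
RLR: c = (6 − d² + 2cos(α−β) + 2d(sin α − sin β))/8 = -5.520930, |c| > 1 → infeasible
LRL: c = (6 − d² + 2cos(α−β) − 2d(sin α − sin β))/8 = -5.892093, |c| > 1 → infeasible
Shortest: RSL with L = 74.020288 m ≈ 74.0203 m

74.0203 m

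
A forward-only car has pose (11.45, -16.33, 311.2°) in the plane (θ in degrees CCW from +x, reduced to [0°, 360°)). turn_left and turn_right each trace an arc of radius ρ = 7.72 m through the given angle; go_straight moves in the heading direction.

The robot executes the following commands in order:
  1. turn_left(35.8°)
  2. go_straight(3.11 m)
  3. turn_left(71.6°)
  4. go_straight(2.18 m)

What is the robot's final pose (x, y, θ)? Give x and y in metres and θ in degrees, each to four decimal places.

(28.0141, -14.1060, 58.6000°)

set_pose: (x, y, θ) = (11.4500, -16.3300, 311.2000°), ρ = 7.72
turn_left(35.8°): centre at ρ to the left, rotate +35.8° → (15.5220, -18.7671, 347.0000°)
go_straight(3.11): x += 3.11·cos θ, y += 3.11·sin θ → (18.5523, -19.4667, 347.0000°)
turn_left(71.6°): centre at ρ to the left, rotate +71.6° → (26.8783, -15.9667, 418.6000° ≡ 58.6000°)
go_straight(2.18): x += 2.18·cos θ, y += 2.18·sin θ → (28.0141, -14.1060, 58.6000°)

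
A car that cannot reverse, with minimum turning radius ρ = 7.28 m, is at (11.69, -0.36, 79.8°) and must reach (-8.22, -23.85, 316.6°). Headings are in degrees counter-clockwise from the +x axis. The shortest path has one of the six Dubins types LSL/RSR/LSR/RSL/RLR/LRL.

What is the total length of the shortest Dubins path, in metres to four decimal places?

51.0593 m

Let ψ = atan2(Δy, Δx) = atan2(-23.49, -19.91) = -130.2844° be the start→goal bearing.
Normalize: d = |goal − start| / ρ = 30.792665/7.28 = 4.229762, α = (θ_start − ψ) mod 360° = 210.0844° = 3.666665 rad, β = (θ_goal − ψ) mod 360° = 86.8844° = 1.516419 rad.
Common terms: sin α = -0.501276, cos α = -0.865288, sin β = 0.998522, cos β = 0.054350, cos(α−β) = -0.547563, d² = 17.890883. Work in radians in the unit-radius frame; every candidate has L = ρ·(t + p + q).
LSL: p² = 2 + d² − 2cos(α−β) + 2d(sin α − sin β) = 8.298437; p = √p² = 2.880701; φ = atan2(cos β − cos α, d + sin α − sin β) = 0.324928 rad; t = (φ − α) mod 2π = 2.941449 rad, q = (β − φ) mod 2π = 1.191491 rad → L = 7.28·(2.941449 + 2.880701 + 1.191491) = 7.28·7.013640 = 51.059303 m
RSR: p² = 2 + d² − 2cos(α−β) + 2d(sin β − sin α) = 33.673583; p = √p² = 5.802894; φ = atan2(cos α − cos β, d − sin α + sin β) = -0.159150 rad; t = (α − φ) mod 2π = 3.825815 rad, q = (φ − β) mod 2π = 4.607616 rad → L = 7.28·(3.825815 + 5.802894 + 4.607616) = 7.28·14.236325 = 103.640448 m
LSR: p² = d² − 2 + 2cos(α−β) + 2d(sin α + sin β) = 19.002223; p = √p² = 4.359154; φ = atan2(−cos α − cos β, d + sin α + sin β) − atan2(−2, p) = 0.600052 rad; t = (φ − α) mod 2π = 3.216572 rad, q = (φ − β) mod 2π = 5.366818 rad → L = 7.28·(3.216572 + 4.359154 + 5.366818) = 7.28·12.942544 = 94.221719 m
RSL: p² = d² − 2 + 2cos(α−β) − 2d(sin α + sin β) = 10.589291; p = √p² = 3.254119; φ = atan2(cos α + cos β, d − sin α − sin β) − atan2(2, p) = -0.765028 rad; t = (α − φ) mod 2π = 4.431693 rad, q = (β − φ) mod 2π = 2.281447 rad → L = 7.28·(4.431693 + 3.254119 + 2.281447) = 7.28·9.967260 = 72.561649 m
RLR: c = (6 − d² + 2cos(α−β) + 2d(sin α − sin β))/8 = -3.209198, |c| > 1 → infeasible
LRL: c = (6 − d² + 2cos(α−β) − 2d(sin α − sin β))/8 = -0.037305; p = 2π − arccos c = 4.675076 rad; φ = atan2(cos β − cos α, d + sin α − sin β) = 0.324928 rad; t = (φ − α + p/2) mod 2π = 5.278987 rad, q = (β − α − t + p) mod 2π = 3.529029 rad → L = 7.28·(5.278987 + 4.675076 + 3.529029) = 7.28·13.483091 = 98.156903 m
Shortest: LSL with L = 51.059303 m ≈ 51.0593 m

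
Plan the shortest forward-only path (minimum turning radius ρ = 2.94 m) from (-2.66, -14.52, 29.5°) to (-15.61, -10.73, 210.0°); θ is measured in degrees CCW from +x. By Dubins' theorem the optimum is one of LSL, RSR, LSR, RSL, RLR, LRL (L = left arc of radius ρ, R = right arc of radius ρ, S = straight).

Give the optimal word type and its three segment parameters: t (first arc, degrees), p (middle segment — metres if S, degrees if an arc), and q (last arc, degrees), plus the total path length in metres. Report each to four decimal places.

Let ψ = atan2(Δy, Δx) = atan2(3.79, -12.95) = 163.6871° be the start→goal bearing.
Normalize: d = |goal − start| / ρ = 13.493206/2.94 = 4.589526, α = (θ_start − ψ) mod 360° = 225.8129° = 3.941178 rad, β = (θ_goal − ψ) mod 360° = 46.3129° = 0.808312 rad.
Common terms: sin α = -0.717067, cos α = -0.697004, sin β = 0.723122, cos β = 0.690720, cos(α−β) = -0.999962, d² = 21.063747. Work in radians in the unit-radius frame; every candidate has L = ρ·(t + p + q).
LSL: p² = 2 + d² − 2cos(α−β) + 2d(sin α − sin β) = 11.844099; p = √p² = 3.441526; φ = atan2(cos β − cos α, d + sin α − sin β) = 0.415043 rad; t = (φ − α) mod 2π = 2.757051 rad, q = (β − φ) mod 2π = 0.393269 rad → L = 2.94·(2.757051 + 3.441526 + 0.393269) = 2.94·6.591845 = 19.380024 m
RSR: p² = 2 + d² − 2cos(α−β) + 2d(sin β − sin α) = 38.283242; p = √p² = 6.187345; φ = atan2(cos α − cos β, d − sin α + sin β) = -0.226209 rad; t = (α − φ) mod 2π = 4.167386 rad, q = (φ − β) mod 2π = 5.248665 rad → L = 2.94·(4.167386 + 6.187345 + 5.248665) = 2.94·15.603397 = 45.873986 m
LSR: p² = d² − 2 + 2cos(α−β) + 2d(sin α + sin β) = 17.119403; p = √p² = 4.137560; φ = atan2(−cos α − cos β, d + sin α + sin β) − atan2(−2, p) = 0.451628 rad; t = (φ − α) mod 2π = 2.793636 rad, q = (φ − β) mod 2π = 5.926502 rad → L = 2.94·(2.793636 + 4.137560 + 5.926502) = 2.94·12.857697 = 37.801630 m
RSL: p² = d² − 2 + 2cos(α−β) − 2d(sin α + sin β) = 17.008242; p = √p² = 4.124105; φ = atan2(cos α + cos β, d − sin α − sin β) − atan2(2, p) = -0.452909 rad; t = (α − φ) mod 2π = 4.394087 rad, q = (β − φ) mod 2π = 1.261221 rad → L = 2.94·(4.394087 + 4.124105 + 1.261221) = 2.94·9.779413 = 28.751475 m
RLR: c = (6 − d² + 2cos(α−β) + 2d(sin α − sin β))/8 = -3.785405, |c| > 1 → infeasible
LRL: c = (6 − d² + 2cos(α−β) − 2d(sin α − sin β))/8 = -0.480512; p = 2π − arccos c = 4.211150 rad; φ = atan2(cos β − cos α, d + sin α − sin β) = 0.415043 rad; t = (φ − α + p/2) mod 2π = 4.862626 rad, q = (β − α − t + p) mod 2π = 2.498844 rad → L = 2.94·(4.862626 + 4.211150 + 2.498844) = 2.94·11.572619 = 34.023501 m
Shortest: LSL with L = 19.380024 m ≈ 19.3800 m
Convert LSL to answer units (arcs ×180/π): t = 2.757051·180/π = 157.9674°, p = ρ·p = 2.94·3.441526 = 10.1181 m, q = 0.393269·180/π = 22.5326°, L = 19.3800 m.

LSL: t = 157.9674°, p = 10.1181 m, q = 22.5326°, L = 19.3800 m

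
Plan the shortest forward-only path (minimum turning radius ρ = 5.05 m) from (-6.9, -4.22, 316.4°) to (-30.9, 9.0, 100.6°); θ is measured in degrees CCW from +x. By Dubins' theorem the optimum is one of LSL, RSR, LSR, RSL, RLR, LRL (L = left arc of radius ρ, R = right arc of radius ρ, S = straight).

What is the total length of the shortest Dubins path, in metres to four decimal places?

42.6629 m

Let ψ = atan2(Δy, Δx) = atan2(13.22, -24.00) = 151.1526° be the start→goal bearing.
Normalize: d = |goal − start| / ρ = 27.400153/5.05 = 5.425773, α = (θ_start − ψ) mod 360° = 165.2474° = 2.884112 rad, β = (θ_goal − ψ) mod 360° = 309.4474° = 5.400877 rad.
Common terms: sin α = 0.254645, cos α = -0.967035, sin β = -0.772208, cos β = 0.635370, cos(α−β) = -0.811064, d² = 29.439012. Work in radians in the unit-radius frame; every candidate has L = ρ·(t + p + q).
LSL: p² = 2 + d² − 2cos(α−β) + 2d(sin α − sin β) = 44.204082; p = √p² = 6.648615; φ = atan2(cos β − cos α, d + sin α − sin β) = 0.243410 rad; t = (φ − α) mod 2π = 3.642483 rad, q = (β − φ) mod 2π = 5.157467 rad → L = 5.05·(3.642483 + 6.648615 + 5.157467) = 5.05·15.448565 = 78.015254 m
RSR: p² = 2 + d² − 2cos(α−β) + 2d(sin β − sin α) = 21.918197; p = √p² = 4.681687; φ = atan2(cos α − cos β, d − sin α + sin β) = -0.349333 rad; t = (α − φ) mod 2π = 3.233444 rad, q = (φ − β) mod 2π = 0.532976 rad → L = 5.05·(3.233444 + 4.681687 + 0.532976) = 5.05·8.448108 = 42.662945 m
LSR: p² = d² − 2 + 2cos(α−β) + 2d(sin α + sin β) = 20.200530; p = √p² = 4.494500; φ = atan2(−cos α − cos β, d + sin α + sin β) − atan2(−2, p) = 0.486149 rad; t = (φ − α) mod 2π = 3.885223 rad, q = (φ − β) mod 2π = 1.368458 rad → L = 5.05·(3.885223 + 4.494500 + 1.368458) = 5.05·9.748181 = 49.228312 m
RSL: p² = d² − 2 + 2cos(α−β) − 2d(sin α + sin β) = 31.433238; p = √p² = 5.606535; φ = atan2(cos α + cos β, d − sin α − sin β) − atan2(2, p) = -0.398401 rad; t = (α − φ) mod 2π = 3.282513 rad, q = (β − φ) mod 2π = 5.799278 rad → L = 5.05·(3.282513 + 5.606535 + 5.799278) = 5.05·14.688326 = 74.176049 m
RLR: c = (6 − d² + 2cos(α−β) + 2d(sin α − sin β))/8 = -1.739775, |c| > 1 → infeasible
LRL: c = (6 − d² + 2cos(α−β) − 2d(sin α − sin β))/8 = -4.525510, |c| > 1 → infeasible
Shortest: RSR with L = 42.662945 m ≈ 42.6629 m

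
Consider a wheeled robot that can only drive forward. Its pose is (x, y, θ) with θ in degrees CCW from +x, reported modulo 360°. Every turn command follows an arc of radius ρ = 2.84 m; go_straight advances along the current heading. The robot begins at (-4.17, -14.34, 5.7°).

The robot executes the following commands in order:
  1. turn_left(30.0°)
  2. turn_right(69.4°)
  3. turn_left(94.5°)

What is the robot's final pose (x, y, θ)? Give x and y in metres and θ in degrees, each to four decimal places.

(4.4931, -12.7867, 60.8000°)

set_pose: (x, y, θ) = (-4.1700, -14.3400, 5.7000°), ρ = 2.84
turn_left(30.0°): centre at ρ to the left, rotate +30.0° → (-2.7948, -13.8204, 35.7000°)
turn_right(69.4°): centre at ρ to the right, rotate −69.4° → (0.4382, -13.7639, -33.7000° ≡ 326.3000°)
turn_left(94.5°): centre at ρ to the left, rotate +94.5° → (4.4931, -12.7867, 420.8000° ≡ 60.8000°)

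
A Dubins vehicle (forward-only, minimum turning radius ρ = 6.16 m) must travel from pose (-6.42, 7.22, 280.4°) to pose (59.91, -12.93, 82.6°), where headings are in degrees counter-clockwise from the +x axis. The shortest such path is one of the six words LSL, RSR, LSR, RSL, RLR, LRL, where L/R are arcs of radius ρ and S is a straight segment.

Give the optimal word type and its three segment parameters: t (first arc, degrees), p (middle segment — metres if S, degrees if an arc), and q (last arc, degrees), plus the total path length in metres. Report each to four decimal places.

Let ψ = atan2(Δy, Δx) = atan2(-20.15, 66.33) = -16.8979° be the start→goal bearing.
Normalize: d = |goal − start| / ρ = 69.323094/6.16 = 11.253749, α = (θ_start − ψ) mod 360° = 297.2979° = 5.188828 rad, β = (θ_goal − ψ) mod 360° = 99.4979° = 1.736567 rad.
Common terms: sin α = -0.888634, cos α = 0.458618, sin β = 0.986292, cos β = -0.165012, cos(α−β) = -0.952129, d² = 126.646868. Work in radians in the unit-radius frame; every candidate has L = ρ·(t + p + q).
LSL: p² = 2 + d² − 2cos(α−β) + 2d(sin α − sin β) = 88.351252; p = √p² = 9.399535; φ = atan2(cos β − cos α, d + sin α − sin β) = -0.066396 rad; t = (φ − α) mod 2π = 1.027962 rad, q = (β − φ) mod 2π = 1.802962 rad → L = 6.16·(1.027962 + 9.399535 + 1.802962) = 6.16·12.230459 = 75.339626 m
RSR: p² = 2 + d² − 2cos(α−β) + 2d(sin β − sin α) = 172.751002; p = √p² = 13.143478; φ = atan2(cos α − cos β, d − sin α + sin β) = 0.047466 rad; t = (α − φ) mod 2π = 5.141362 rad, q = (φ − β) mod 2π = 4.594084 rad → L = 6.16·(5.141362 + 13.143478 + 4.594084) = 6.16·22.878924 = 140.934172 m
LSR: p² = d² − 2 + 2cos(α−β) + 2d(sin α + sin β) = 124.940643; p = √p² = 11.177685; φ = atan2(−cos α − cos β, d + sin α + sin β) − atan2(−2, p) = 0.151195 rad; t = (φ − α) mod 2π = 1.245552 rad, q = (φ − β) mod 2π = 4.697813 rad → L = 6.16·(1.245552 + 11.177685 + 4.697813) = 6.16·17.121051 = 105.465673 m
RSL: p² = d² − 2 + 2cos(α−β) − 2d(sin α + sin β) = 120.544575; p = √p² = 10.979279; φ = atan2(cos α + cos β, d − sin α − sin β) − atan2(2, p) = -0.153874 rad; t = (α − φ) mod 2π = 5.342702 rad, q = (β − φ) mod 2π = 1.890441 rad → L = 6.16·(5.342702 + 10.979279 + 1.890441) = 6.16·18.212422 = 112.188518 m
RLR: c = (6 − d² + 2cos(α−β) + 2d(sin α − sin β))/8 = -20.593875, |c| > 1 → infeasible
LRL: c = (6 − d² + 2cos(α−β) − 2d(sin α − sin β))/8 = -10.043907, |c| > 1 → infeasible
Shortest: LSL with L = 75.339626 m ≈ 75.3396 m
Convert LSL to answer units (arcs ×180/π): t = 1.027962·180/π = 58.8979°, p = ρ·p = 6.16·9.399535 = 57.9011 m, q = 1.802962·180/π = 103.3021°, L = 75.3396 m.

LSL: t = 58.8979°, p = 57.9011 m, q = 103.3021°, L = 75.3396 m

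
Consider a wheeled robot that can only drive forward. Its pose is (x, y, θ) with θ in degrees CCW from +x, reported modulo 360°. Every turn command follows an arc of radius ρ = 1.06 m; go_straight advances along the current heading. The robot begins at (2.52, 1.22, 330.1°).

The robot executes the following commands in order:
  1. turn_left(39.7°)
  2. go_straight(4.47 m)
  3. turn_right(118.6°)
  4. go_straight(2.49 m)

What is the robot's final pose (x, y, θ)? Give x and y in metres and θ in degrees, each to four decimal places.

(8.0150, -1.8881, 251.2000°)

set_pose: (x, y, θ) = (2.5200, 1.2200, 330.1000°), ρ = 1.06
turn_left(39.7°): centre at ρ to the left, rotate +39.7° → (3.2288, 1.0944, 369.8000° ≡ 9.8000°)
go_straight(4.47): x += 4.47·cos θ, y += 4.47·sin θ → (7.6336, 1.8552, 9.8000°)
turn_right(118.6°): centre at ρ to the right, rotate −118.6° → (8.8175, 0.4691, -108.8000° ≡ 251.2000°)
go_straight(2.49): x += 2.49·cos θ, y += 2.49·sin θ → (8.0150, -1.8881, 251.2000°)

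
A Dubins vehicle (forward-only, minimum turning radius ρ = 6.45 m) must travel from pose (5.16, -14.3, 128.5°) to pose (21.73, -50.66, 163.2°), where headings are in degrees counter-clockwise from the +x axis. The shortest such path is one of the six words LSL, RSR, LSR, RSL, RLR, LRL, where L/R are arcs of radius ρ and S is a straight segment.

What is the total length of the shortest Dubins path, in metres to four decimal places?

73.3472 m

Let ψ = atan2(Δy, Δx) = atan2(-36.36, 16.57) = -65.5003° be the start→goal bearing.
Normalize: d = |goal − start| / ρ = 39.957659/6.45 = 6.194986, α = (θ_start − ψ) mod 360° = 194.0003° = 3.385943 rad, β = (θ_goal − ψ) mod 360° = 228.7003° = 3.991573 rad.
Common terms: sin α = -0.241926, cos α = -0.970295, sin β = -0.751267, cos β = -0.659998, cos(α−β) = 0.822144, d² = 38.377850. Work in radians in the unit-radius frame; every candidate has L = ρ·(t + p + q).
LSL: p² = 2 + d² − 2cos(α−β) + 2d(sin α − sin β) = 45.044280; p = √p² = 6.711504; φ = atan2(cos β − cos α, d + sin α − sin β) = 0.046250 rad; t = (φ − α) mod 2π = 2.943492 rad, q = (β − φ) mod 2π = 3.945323 rad → L = 6.45·(2.943492 + 6.711504 + 3.945323) = 6.45·13.600318 = 87.722052 m
RSR: p² = 2 + d² − 2cos(α−β) + 2d(sin β − sin α) = 32.422844; p = √p² = 5.694106; φ = atan2(cos α − cos β, d − sin α + sin β) = -0.054521 rad; t = (α − φ) mod 2π = 3.440465 rad, q = (φ − β) mod 2π = 2.237091 rad → L = 6.45·(3.440465 + 5.694106 + 2.237091) = 6.45·11.371662 = 73.347221 m
LSR: p² = d² − 2 + 2cos(α−β) + 2d(sin α + sin β) = 25.716496; p = √p² = 5.071143; φ = atan2(−cos α − cos β, d + sin α + sin β) − atan2(−2, p) = 0.679373 rad; t = (φ − α) mod 2π = 3.576615 rad, q = (φ − β) mod 2π = 2.970986 rad → L = 6.45·(3.576615 + 5.071143 + 2.970986) = 6.45·11.618744 = 74.940898 m
RSL: p² = d² − 2 + 2cos(α−β) − 2d(sin α + sin β) = 50.327780; p = √p² = 7.094207; φ = atan2(cos α + cos β, d − sin α − sin β) − atan2(2, p) = -0.497817 rad; t = (α − φ) mod 2π = 3.883761 rad, q = (β − φ) mod 2π = 4.489390 rad → L = 6.45·(3.883761 + 7.094207 + 4.489390) = 6.45·15.467358 = 99.764460 m
RLR: c = (6 − d² + 2cos(α−β) + 2d(sin α − sin β))/8 = -3.052855, |c| > 1 → infeasible
LRL: c = (6 − d² + 2cos(α−β) − 2d(sin α − sin β))/8 = -4.630535, |c| > 1 → infeasible
Shortest: RSR with L = 73.347221 m ≈ 73.3472 m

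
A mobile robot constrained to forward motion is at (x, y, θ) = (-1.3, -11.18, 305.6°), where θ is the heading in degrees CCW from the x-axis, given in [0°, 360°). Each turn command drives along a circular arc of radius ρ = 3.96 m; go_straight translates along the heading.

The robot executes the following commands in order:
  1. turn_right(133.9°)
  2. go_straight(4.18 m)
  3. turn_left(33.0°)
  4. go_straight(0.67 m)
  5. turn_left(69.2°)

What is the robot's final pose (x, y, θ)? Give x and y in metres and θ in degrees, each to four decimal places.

set_pose: (x, y, θ) = (-1.3000, -11.1800, 305.6000°), ρ = 3.96
turn_right(133.9°): centre at ρ to the right, rotate −133.9° → (-5.0915, -17.4037, 171.7000°)
go_straight(4.18): x += 4.18·cos θ, y += 4.18·sin θ → (-9.2277, -16.8003, 171.7000°)
turn_left(33.0°): centre at ρ to the left, rotate +33.0° → (-11.4542, -17.1211, 204.7000°)
go_straight(0.67): x += 0.67·cos θ, y += 0.67·sin θ → (-12.0629, -17.4011, 204.7000°)
turn_left(69.2°): centre at ρ to the left, rotate +69.2° → (-14.3589, -21.2682, 273.9000°)

(-14.3589, -21.2682, 273.9000°)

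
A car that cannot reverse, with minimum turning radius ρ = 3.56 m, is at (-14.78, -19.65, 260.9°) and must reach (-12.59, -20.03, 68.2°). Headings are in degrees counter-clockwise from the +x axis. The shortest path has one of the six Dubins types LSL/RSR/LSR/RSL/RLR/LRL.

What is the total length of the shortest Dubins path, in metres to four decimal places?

Let ψ = atan2(Δy, Δx) = atan2(-0.38, 2.19) = -9.8437° be the start→goal bearing.
Normalize: d = |goal − start| / ρ = 2.222724/3.56 = 0.624361, α = (θ_start − ψ) mod 360° = 270.7437° = 4.725369 rad, β = (θ_goal − ψ) mod 360° = 78.0437° = 1.362120 rad.
Common terms: sin α = -0.999916, cos α = 0.012980, sin β = 0.978306, cos β = 0.207165, cos(α−β) = -0.975535, d² = 0.389826. Work in radians in the unit-radius frame; every candidate has L = ρ·(t + p + q).
LSL: p² = 2 + d² − 2cos(α−β) + 2d(sin α − sin β) = 1.870648; p = √p² = 1.367716; φ = atan2(cos β − cos α, d + sin α − sin β) = 2.999134 rad; t = (φ − α) mod 2π = 4.556950 rad, q = (β − φ) mod 2π = 4.646172 rad → L = 3.56·(4.556950 + 1.367716 + 4.646172) = 3.56·10.570837 = 37.632181 m
RSR: p² = 2 + d² − 2cos(α−β) + 2d(sin β − sin α) = 6.811142; p = √p² = 2.609817; φ = atan2(cos α − cos β, d − sin α + sin β) = -0.074474 rad; t = (α − φ) mod 2π = 4.799844 rad, q = (φ − β) mod 2π = 4.846591 rad → L = 3.56·(4.799844 + 2.609817 + 4.846591) = 3.56·12.256251 = 43.632255 m
LSR: p² = d² − 2 + 2cos(α−β) + 2d(sin α + sin β) = -3.588228 < 0 → infeasible
RSL: p² = d² − 2 + 2cos(α−β) − 2d(sin α + sin β) = -3.534258 < 0 → infeasible
RLR: c = (6 − d² + 2cos(α−β) + 2d(sin α − sin β))/8 = 0.148607; p = 2π − arccos c = 4.861549 rad; φ = atan2(cos α − cos β, d − sin α + sin β) = -0.074474 rad; t = (α − φ + p/2) mod 2π = 0.947433 rad, q = (α − β − t + p) mod 2π = 0.994180 rad → L = 3.56·(0.947433 + 4.861549 + 0.994180) = 3.56·6.803161 = 24.219255 m
LRL: c = (6 − d² + 2cos(α−β) − 2d(sin α − sin β))/8 = 0.766169; p = 2π − arccos c = 5.585247 rad; φ = atan2(cos β − cos α, d + sin α − sin β) = 2.999134 rad; t = (φ − α + p/2) mod 2π = 1.066388 rad, q = (β − α − t + p) mod 2π = 1.155610 rad → L = 3.56·(1.066388 + 5.585247 + 1.155610) = 3.56·7.807245 = 27.793793 m
Shortest: RLR with L = 24.219255 m ≈ 24.2193 m

24.2193 m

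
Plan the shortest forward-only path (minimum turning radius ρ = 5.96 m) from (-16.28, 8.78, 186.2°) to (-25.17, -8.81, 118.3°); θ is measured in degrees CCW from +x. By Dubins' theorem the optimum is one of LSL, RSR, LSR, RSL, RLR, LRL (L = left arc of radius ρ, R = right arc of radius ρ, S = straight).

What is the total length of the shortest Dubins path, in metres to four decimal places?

Let ψ = atan2(Δy, Δx) = atan2(-17.59, -8.89) = -116.8121° be the start→goal bearing.
Normalize: d = |goal − start| / ρ = 19.708886/5.96 = 3.306860, α = (θ_start − ψ) mod 360° = 303.0121° = 5.288558 rad, β = (θ_goal − ψ) mod 360° = 235.1121° = 4.103480 rad.
Common terms: sin α = -0.838556, cos α = 0.544816, sin β = -0.820272, cos β = -0.571973, cos(α−β) = 0.376224, d² = 10.935324. Work in radians in the unit-radius frame; every candidate has L = ρ·(t + p + q).
LSL: p² = 2 + d² − 2cos(α−β) + 2d(sin α − sin β) = 12.061954; p = √p² = 3.473032; φ = atan2(cos β − cos α, d + sin α − sin β) = -0.327377 rad; t = (φ − α) mod 2π = 0.667250 rad, q = (β − φ) mod 2π = 4.430856 rad → L = 5.96·(0.667250 + 3.473032 + 4.430856) = 5.96·8.571139 = 51.083989 m
RSR: p² = 2 + d² − 2cos(α−β) + 2d(sin β − sin α) = 12.303797; p = √p² = 3.507677; φ = atan2(cos α − cos β, d − sin α + sin β) = 0.324024 rad; t = (α − φ) mod 2π = 4.964534 rad, q = (φ − β) mod 2π = 2.503730 rad → L = 5.96·(4.964534 + 3.507677 + 2.503730) = 5.96·10.975941 = 65.416607 m
LSR: p² = d² − 2 + 2cos(α−β) + 2d(sin α + sin β) = -1.283253 < 0 → infeasible
RSL: p² = d² − 2 + 2cos(α−β) − 2d(sin α + sin β) = 20.658798; p = √p² = 4.545195; φ = atan2(cos α + cos β, d − sin α − sin β) − atan2(2, p) = -0.419997 rad; t = (α − φ) mod 2π = 5.708555 rad, q = (β − φ) mod 2π = 4.523477 rad → L = 5.96·(5.708555 + 4.545195 + 4.523477) = 5.96·14.777227 = 88.072272 m
RLR: c = (6 − d² + 2cos(α−β) + 2d(sin α − sin β))/8 = -0.537975; p = 2π − arccos c = 4.144356 rad; φ = atan2(cos α − cos β, d − sin α + sin β) = 0.324024 rad; t = (α − φ + p/2) mod 2π = 0.753527 rad, q = (α − β − t + p) mod 2π = 4.575908 rad → L = 5.96·(0.753527 + 4.144356 + 4.575908) = 5.96·9.473791 = 56.463797 m
LRL: c = (6 − d² + 2cos(α−β) − 2d(sin α − sin β))/8 = -0.507744; p = 2π − arccos c = 4.179825 rad; φ = atan2(cos β − cos α, d + sin α − sin β) = -0.327377 rad; t = (φ − α + p/2) mod 2π = 2.757163 rad, q = (β − α − t + p) mod 2π = 0.237583 rad → L = 5.96·(2.757163 + 4.179825 + 0.237583) = 5.96·7.174571 = 42.760441 m
Shortest: LRL with L = 42.760441 m ≈ 42.7604 m

42.7604 m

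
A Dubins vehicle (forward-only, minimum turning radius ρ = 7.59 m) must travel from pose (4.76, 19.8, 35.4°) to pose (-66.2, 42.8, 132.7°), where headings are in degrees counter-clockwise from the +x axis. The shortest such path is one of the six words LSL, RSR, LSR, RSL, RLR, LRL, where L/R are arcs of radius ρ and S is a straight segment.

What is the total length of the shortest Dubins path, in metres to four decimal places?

Let ψ = atan2(Δy, Δx) = atan2(23.00, -70.96) = 162.0411° be the start→goal bearing.
Normalize: d = |goal − start| / ρ = 74.594380/7.59 = 9.827982, α = (θ_start − ψ) mod 360° = 233.3589° = 4.072881 rad, β = (θ_goal − ψ) mod 360° = 330.6589° = 5.771086 rad.
Common terms: sin α = -0.802389, cos α = -0.596801, sin β = -0.490008, cos β = 0.871718, cos(α−β) = -0.127065, d² = 96.589223. Work in radians in the unit-radius frame; every candidate has L = ρ·(t + p + q).
LSL: p² = 2 + d² − 2cos(α−β) + 2d(sin α − sin β) = 92.703203; p = √p² = 9.628250; φ = atan2(cos β − cos α, d + sin α − sin β) = 0.153120 rad; t = (φ − α) mod 2π = 2.363424 rad, q = (β − φ) mod 2π = 5.617967 rad → L = 7.59·(2.363424 + 9.628250 + 5.617967) = 7.59·17.609641 = 133.657175 m
RSR: p² = 2 + d² − 2cos(α−β) + 2d(sin β − sin α) = 104.983501; p = √p² = 10.246146; φ = atan2(cos α − cos β, d − sin α + sin β) = -0.143819 rad; t = (α − φ) mod 2π = 4.216700 rad, q = (φ − β) mod 2π = 0.368280 rad → L = 7.59·(4.216700 + 10.246146 + 0.368280) = 7.59·14.831126 = 112.568243 m
LSR: p² = d² − 2 + 2cos(α−β) + 2d(sin α + sin β) = 68.931774; p = √p² = 8.302516; φ = atan2(−cos α − cos β, d + sin α + sin β) − atan2(−2, p) = 0.204190 rad; t = (φ − α) mod 2π = 2.414495 rad, q = (φ − β) mod 2π = 0.716289 rad → L = 7.59·(2.414495 + 8.302516 + 0.716289) = 7.59·11.433300 = 86.778747 m
RSL: p² = d² − 2 + 2cos(α−β) − 2d(sin α + sin β) = 119.738413; p = √p² = 10.942505; φ = atan2(cos α + cos β, d − sin α − sin β) − atan2(2, p) = -0.156061 rad; t = (α − φ) mod 2π = 4.228942 rad, q = (β − φ) mod 2π = 5.927147 rad → L = 7.59·(4.228942 + 10.942505 + 5.927147) = 7.59·21.098594 = 160.138329 m
RLR: c = (6 − d² + 2cos(α−β) + 2d(sin α − sin β))/8 = -12.122938, |c| > 1 → infeasible
LRL: c = (6 − d² + 2cos(α−β) − 2d(sin α − sin β))/8 = -10.587900, |c| > 1 → infeasible
Shortest: LSR with L = 86.778747 m ≈ 86.7787 m

86.7787 m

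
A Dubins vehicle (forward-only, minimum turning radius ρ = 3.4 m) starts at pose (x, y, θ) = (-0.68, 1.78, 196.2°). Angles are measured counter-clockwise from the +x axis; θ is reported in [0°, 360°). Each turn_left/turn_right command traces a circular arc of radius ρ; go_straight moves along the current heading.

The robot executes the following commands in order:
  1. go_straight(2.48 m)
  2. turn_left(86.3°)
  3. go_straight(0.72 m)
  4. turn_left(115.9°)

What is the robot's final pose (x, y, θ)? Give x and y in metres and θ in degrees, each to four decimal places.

(0.1548, -5.5444, 38.4000°)

set_pose: (x, y, θ) = (-0.6800, 1.7800, 196.2000°), ρ = 3.4
go_straight(2.48): x += 2.48·cos θ, y += 2.48·sin θ → (-3.0615, 1.0881, 196.2000°)
turn_left(86.3°): centre at ρ to the left, rotate +86.3° → (-5.4324, -2.9128, 282.5000°)
go_straight(0.72): x += 0.72·cos θ, y += 0.72·sin θ → (-5.2765, -3.6157, 282.5000°)
turn_left(115.9°): centre at ρ to the left, rotate +115.9° → (0.1548, -5.5444, 398.4000° ≡ 38.4000°)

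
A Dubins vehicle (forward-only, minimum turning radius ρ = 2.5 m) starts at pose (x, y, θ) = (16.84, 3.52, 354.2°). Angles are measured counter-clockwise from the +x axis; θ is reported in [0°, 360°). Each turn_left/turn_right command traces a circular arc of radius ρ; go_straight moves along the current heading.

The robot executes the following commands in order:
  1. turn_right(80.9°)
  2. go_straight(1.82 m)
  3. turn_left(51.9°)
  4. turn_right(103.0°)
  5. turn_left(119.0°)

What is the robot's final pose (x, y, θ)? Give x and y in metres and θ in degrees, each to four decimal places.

(21.3832, -10.6728, 341.2000°)

set_pose: (x, y, θ) = (16.8400, 3.5200, 354.2000°), ρ = 2.5
turn_right(80.9°): centre at ρ to the right, rotate −80.9° → (19.0832, 1.1767, 273.3000°)
go_straight(1.82): x += 1.82·cos θ, y += 1.82·sin θ → (19.1880, -0.6403, 273.3000°)
turn_left(51.9°): centre at ρ to the left, rotate +51.9° → (20.2571, -2.5492, 325.2000°)
turn_right(103.0°): centre at ρ to the right, rotate −103.0° → (20.5096, -6.4541, 222.2000°)
turn_left(119.0°): centre at ρ to the left, rotate +119.0° → (21.3832, -10.6728, 341.2000°)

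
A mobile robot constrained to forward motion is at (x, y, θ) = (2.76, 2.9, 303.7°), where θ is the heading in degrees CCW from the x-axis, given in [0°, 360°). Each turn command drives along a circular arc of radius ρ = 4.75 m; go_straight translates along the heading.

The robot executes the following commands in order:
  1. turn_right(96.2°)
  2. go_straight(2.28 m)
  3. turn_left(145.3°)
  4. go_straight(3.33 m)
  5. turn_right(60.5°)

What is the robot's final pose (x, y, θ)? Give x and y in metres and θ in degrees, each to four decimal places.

(7.6803, -17.2549, 292.3000°)

set_pose: (x, y, θ) = (2.7600, 2.9000, 303.7000°), ρ = 4.75
turn_right(96.2°): centre at ρ to the right, rotate −96.2° → (1.0015, -3.9488, 207.5000°)
go_straight(2.28): x += 2.28·cos θ, y += 2.28·sin θ → (-1.0209, -5.0016, 207.5000°)
turn_left(145.3°): centre at ρ to the left, rotate +145.3° → (0.5771, -13.9274, 352.8000°)
go_straight(3.33): x += 3.33·cos θ, y += 3.33·sin θ → (3.8809, -14.3448, 352.8000°)
turn_right(60.5°): centre at ρ to the right, rotate −60.5° → (7.6803, -17.2549, 292.3000°)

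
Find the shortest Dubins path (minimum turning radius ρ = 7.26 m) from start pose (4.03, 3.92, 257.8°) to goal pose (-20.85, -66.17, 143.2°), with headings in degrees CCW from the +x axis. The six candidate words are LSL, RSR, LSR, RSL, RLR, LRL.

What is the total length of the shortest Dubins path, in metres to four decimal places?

Let ψ = atan2(Δy, Δx) = atan2(-70.09, -24.88) = -109.5434° be the start→goal bearing.
Normalize: d = |goal − start| / ρ = 74.374878/7.26 = 10.244474, α = (θ_start − ψ) mod 360° = 7.3434° = 0.128167 rad, β = (θ_goal − ψ) mod 360° = 252.7434° = 4.411205 rad.
Common terms: sin α = 0.127817, cos α = 0.991798, sin β = -0.954986, cos β = -0.296651, cos(α−β) = -0.416281, d² = 104.949239. Work in radians in the unit-radius frame; every candidate has L = ρ·(t + p + q).
LSL: p² = 2 + d² − 2cos(α−β) + 2d(sin α − sin β) = 129.967288; p = √p² = 11.400320; φ = atan2(cos β − cos α, d + sin α − sin β) = -0.113261 rad; t = (φ − α) mod 2π = 6.041757 rad, q = (β − φ) mod 2π = 4.524466 rad → L = 7.26·(6.041757 + 11.400320 + 4.524466) = 7.26·21.966543 = 159.477102 m
RSR: p² = 2 + d² − 2cos(α−β) + 2d(sin β − sin α) = 85.596312; p = √p² = 9.251828; φ = atan2(cos α − cos β, d − sin α + sin β) = 0.139718 rad; t = (α − φ) mod 2π = 6.271634 rad, q = (φ − β) mod 2π = 2.011698 rad → L = 7.26·(6.271634 + 9.251828 + 2.011698) = 7.26·17.535160 = 127.305263 m
LSR: p² = d² − 2 + 2cos(α−β) + 2d(sin α + sin β) = 85.168849; p = √p² = 9.228697; φ = atan2(−cos α − cos β, d + sin α + sin β) − atan2(−2, p) = 0.139733 rad; t = (φ − α) mod 2π = 0.011565 rad, q = (φ − β) mod 2π = 2.011713 rad → L = 7.26·(0.011565 + 9.228697 + 2.011713) = 7.26·11.251975 = 81.689341 m
RSL: p² = d² − 2 + 2cos(α−β) − 2d(sin α + sin β) = 119.064505; p = √p² = 10.911668; φ = atan2(cos α + cos β, d − sin α − sin β) − atan2(2, p) = -0.118574 rad; t = (α − φ) mod 2π = 0.246741 rad, q = (β − φ) mod 2π = 4.529779 rad → L = 7.26·(0.246741 + 10.911668 + 4.529779) = 7.26·15.688189 = 113.896251 m
RLR: c = (6 − d² + 2cos(α−β) + 2d(sin α − sin β))/8 = -9.699539, |c| > 1 → infeasible
LRL: c = (6 − d² + 2cos(α−β) − 2d(sin α − sin β))/8 = -15.245911, |c| > 1 → infeasible
Shortest: LSR with L = 81.689341 m ≈ 81.6893 m

81.6893 m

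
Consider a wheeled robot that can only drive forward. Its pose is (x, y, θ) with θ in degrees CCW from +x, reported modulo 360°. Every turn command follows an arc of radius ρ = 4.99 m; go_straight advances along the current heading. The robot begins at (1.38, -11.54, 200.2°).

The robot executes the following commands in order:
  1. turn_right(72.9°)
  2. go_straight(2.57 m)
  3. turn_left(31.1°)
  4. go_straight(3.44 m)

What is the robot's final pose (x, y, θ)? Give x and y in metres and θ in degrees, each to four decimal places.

set_pose: (x, y, θ) = (1.3800, -11.5400, 200.2000°), ρ = 4.99
turn_right(72.9°): centre at ρ to the right, rotate −72.9° → (-4.3125, -9.8808, 127.3000°)
go_straight(2.57): x += 2.57·cos θ, y += 2.57·sin θ → (-5.8698, -7.8364, 127.3000°)
turn_left(31.1°): centre at ρ to the left, rotate +31.1° → (-8.0023, -6.2207, 158.4000°)
go_straight(3.44): x += 3.44·cos θ, y += 3.44·sin θ → (-11.2007, -4.9544, 158.4000°)

(-11.2007, -4.9544, 158.4000°)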